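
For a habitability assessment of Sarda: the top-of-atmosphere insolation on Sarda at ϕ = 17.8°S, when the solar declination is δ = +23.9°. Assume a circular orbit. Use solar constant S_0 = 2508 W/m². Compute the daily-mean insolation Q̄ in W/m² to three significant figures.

cos h₀ = −tan(-17.8°) tan(+23.900°) = 0.1423, h₀ = 1.4280 rad.
Bracket: h₀ sin ϕ sin δ + cos ϕ cos δ sin h₀ = 1.4280×-0.30570×0.40514 + 0.95213×0.91425×0.98983 = -0.176860 + 0.861632 = 0.684772.
Q̄ = (S_0/π) × [bracket] = (2508/π) × 0.684772 = 546.7 W/m².

Q̄ ≈ 547 W/m²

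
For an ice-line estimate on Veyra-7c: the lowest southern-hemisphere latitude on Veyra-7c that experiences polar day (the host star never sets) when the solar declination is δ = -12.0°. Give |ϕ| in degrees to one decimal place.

Polar day requires cos h₀ = −tan ϕ tan δ ≤ −1, i.e. tan ϕ tan δ ≥ 1.
The boundary is |tan ϕ| · |tan δ| = 1, so |ϕ| = 90° − |δ| = 90° − 12.0° = 78.0° in the southern hemisphere.

|ϕ| = 78.0°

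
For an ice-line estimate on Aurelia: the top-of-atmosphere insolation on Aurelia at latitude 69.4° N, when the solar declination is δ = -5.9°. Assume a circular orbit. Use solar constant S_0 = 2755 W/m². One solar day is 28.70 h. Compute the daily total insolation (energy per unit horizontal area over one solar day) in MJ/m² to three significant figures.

19.2 MJ/m²

cos h₀ = −tan(+69.4°) tan(-5.900°) = 0.2749, h₀ = 1.2923 rad.
Bracket: h₀ sin ϕ sin δ + cos ϕ cos δ sin h₀ = 1.2923×0.93606×-0.10279 + 0.35184×0.99470×0.96146 = -0.124342 + 0.336487 = 0.212145.
Q̄ = (S_0/π) × [bracket] = (2755/π) × 0.212145 = 186.04 W/m².
Daily total = Q̄ × 28.70 h × 3600 s/h = 186.04 × 28.70 × 3600 / 10⁶ = 19.22 MJ/m².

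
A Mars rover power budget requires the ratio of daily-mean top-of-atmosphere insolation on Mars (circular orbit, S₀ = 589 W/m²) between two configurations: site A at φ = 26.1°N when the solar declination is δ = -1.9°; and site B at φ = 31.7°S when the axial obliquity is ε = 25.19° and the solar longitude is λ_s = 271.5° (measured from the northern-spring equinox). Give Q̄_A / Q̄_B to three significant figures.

Q̄_A / Q̄_B ≈ 0.758

— Configuration A (φ=+26.1°):
cos H₀ = −tan(+26.1°) tan(-1.900°) = 0.0163, H₀ = 1.5545 rad.
Bracket: H₀ sin φ sin δ + cos φ cos δ sin H₀ = 1.5545×0.43994×-0.03316 + 0.89803×0.99945×0.99987 = -0.022678 + 0.897419 = 0.874741.
Q̄ = (S₀/π) × [bracket] = (589/π) × 0.874741 = 164.00 W/m².
— Configuration B (φ=-31.7°):
Solar declination: sin δ = sin ε · sin λ_s = sin 25.19° × sin 271.5° = -0.42548, so δ = -25.181°.
cos H₀ = −tan(-31.7°) tan(-25.181°) = -0.2904, H₀ = 1.8654 rad.
Bracket: H₀ sin φ sin δ + cos φ cos δ sin H₀ = 1.8654×-0.52547×-0.42548 + 0.85081×0.90497×0.95691 = 0.417060 + 0.736780 = 1.153840.
Q̄ = (S₀/π) × [bracket] = (589/π) × 1.153840 = 216.33 W/m².
Ratio Q̄_A / Q̄_B = 164.00 / 216.33 = 0.7581.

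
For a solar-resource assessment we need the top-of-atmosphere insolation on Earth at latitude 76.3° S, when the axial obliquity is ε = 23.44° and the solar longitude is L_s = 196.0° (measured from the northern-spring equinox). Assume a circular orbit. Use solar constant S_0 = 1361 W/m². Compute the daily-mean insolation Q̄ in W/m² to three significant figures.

Solar declination: sin δ = sin ε · sin L_s = sin 23.44° × sin 196.0° = -0.10965, so δ = -6.295°.
cos h₀ = −tan(-76.3°) tan(-6.295°) = -0.4525, h₀ = 2.0404 rad.
Bracket: h₀ sin ϕ sin δ + cos ϕ cos δ sin h₀ = 2.0404×-0.97155×-0.10965 + 0.23684×0.99397×0.89176 = 0.217365 + 0.209931 = 0.427296.
Q̄ = (S_0/π) × [bracket] = (1361/π) × 0.427296 = 185.1 W/m².

Q̄ ≈ 185 W/m²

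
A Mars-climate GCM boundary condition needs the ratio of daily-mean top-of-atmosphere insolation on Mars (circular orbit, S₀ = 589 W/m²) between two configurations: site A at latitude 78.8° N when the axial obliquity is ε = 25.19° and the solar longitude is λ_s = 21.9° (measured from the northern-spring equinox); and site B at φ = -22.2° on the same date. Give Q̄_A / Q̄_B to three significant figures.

— Configuration A (φ=+78.8°):
Solar declination: sin δ = sin ε · sin λ_s = sin 25.19° × sin 21.9° = 0.15875, so δ = +9.134°.
cos H₀ = −tan(+78.8°) tan(+9.134°) = -0.8121, H₀ = 2.5185 rad.
Bracket: H₀ sin φ sin δ + cos φ cos δ sin H₀ = 2.5185×0.98096×0.15875 + 0.19423×0.98732×0.58359 = 0.392199 + 0.111913 = 0.504112.
Q̄ = (S₀/π) × [bracket] = (589/π) × 0.504112 = 94.513 W/m².
— Configuration B (φ=-22.2°):
cos H₀ = −tan(-22.2°) tan(+9.134°) = 0.0656, H₀ = 1.5051 rad.
Bracket: H₀ sin φ sin δ + cos φ cos δ sin H₀ = 1.5051×-0.37784×0.15875 + 0.92587×0.98732×0.99784 = -0.090279 + 0.912155 = 0.821876.
Q̄ = (S₀/π) × [bracket] = (589/π) × 0.821876 = 154.09 W/m².
Ratio Q̄_A / Q̄_B = 94.513 / 154.09 = 0.6134.

Q̄_A / Q̄_B ≈ 0.613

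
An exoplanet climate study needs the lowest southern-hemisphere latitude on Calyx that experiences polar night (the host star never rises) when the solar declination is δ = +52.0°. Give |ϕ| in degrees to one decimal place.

Polar night requires cos h₀ = −tan ϕ tan δ ≥ 1, i.e. tan ϕ tan δ ≤ −1.
The boundary is |tan ϕ| · |tan δ| = 1, so |ϕ| = 90° − |δ| = 90° − 52.0° = 38.0° in the southern hemisphere.

|ϕ| = 38.0°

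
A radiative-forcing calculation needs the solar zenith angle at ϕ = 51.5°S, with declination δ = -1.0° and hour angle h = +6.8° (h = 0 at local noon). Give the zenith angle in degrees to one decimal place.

cos θ_z = sin ϕ sin δ + cos ϕ cos δ cos h = 0.013658 + 0.618041 = 0.631699.
θ_z = arccos(0.631699) = 50.8°.

θ_z = 50.8°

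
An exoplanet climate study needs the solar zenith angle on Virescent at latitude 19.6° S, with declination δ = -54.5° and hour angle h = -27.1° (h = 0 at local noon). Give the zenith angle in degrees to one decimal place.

cos θ_z = sin φ sin δ + cos φ cos δ cos h = 0.273096 + 0.486996 = 0.760092.
θ_z = arccos(0.760092) = 40.5°.

θ_z = 40.5°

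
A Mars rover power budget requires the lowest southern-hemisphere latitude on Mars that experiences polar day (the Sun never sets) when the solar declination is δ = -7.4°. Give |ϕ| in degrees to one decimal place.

|ϕ| = 82.6°

Polar day requires cos h₀ = −tan ϕ tan δ ≤ −1, i.e. tan ϕ tan δ ≥ 1.
The boundary is |tan ϕ| · |tan δ| = 1, so |ϕ| = 90° − |δ| = 90° − 7.4° = 82.6° in the southern hemisphere.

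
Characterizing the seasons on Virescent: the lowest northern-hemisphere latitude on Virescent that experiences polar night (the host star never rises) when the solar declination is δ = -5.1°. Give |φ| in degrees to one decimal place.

Polar night requires cos H₀ = −tan φ tan δ ≥ 1, i.e. tan φ tan δ ≤ −1.
The boundary is |tan φ| · |tan δ| = 1, so |φ| = 90° − |δ| = 90° − 5.1° = 84.9° in the northern hemisphere.

|φ| = 84.9°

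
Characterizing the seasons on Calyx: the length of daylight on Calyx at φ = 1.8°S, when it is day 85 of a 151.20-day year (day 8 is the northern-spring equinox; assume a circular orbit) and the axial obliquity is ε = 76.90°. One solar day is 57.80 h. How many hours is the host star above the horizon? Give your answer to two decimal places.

28.93 h

Solar longitude: λ_s = 360° × (85 − 8)/151.20 = 183.333°.
sin δ = sin 76.90° × sin 183.333° = -0.05663, so δ = -3.246°.
cos H₀ = −tan φ · tan δ = −tan(-1.8°) × tan(-3.246°) = -0.0018, so H₀ = 1.5726 rad = 90.10°.
Daylight = 2H₀/(2π) × 57.80 h = (1.5726/π) × 57.80 = 28.93 h.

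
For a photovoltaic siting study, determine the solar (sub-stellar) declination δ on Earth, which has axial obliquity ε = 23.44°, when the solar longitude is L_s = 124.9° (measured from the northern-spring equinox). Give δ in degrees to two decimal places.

δ = +19.04°

sin δ = sin ε · sin L_s = sin 23.44° × sin 124.9° = 0.326247.
δ = arcsin(0.326247) = +19.04°.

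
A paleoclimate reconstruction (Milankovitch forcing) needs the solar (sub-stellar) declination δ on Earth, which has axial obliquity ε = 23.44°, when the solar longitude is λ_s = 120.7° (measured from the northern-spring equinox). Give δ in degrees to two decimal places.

sin δ = sin ε · sin λ_s = sin 23.44° × sin 120.7° = 0.342039.
δ = arcsin(0.342039) = +20.00°.

δ = +20.00°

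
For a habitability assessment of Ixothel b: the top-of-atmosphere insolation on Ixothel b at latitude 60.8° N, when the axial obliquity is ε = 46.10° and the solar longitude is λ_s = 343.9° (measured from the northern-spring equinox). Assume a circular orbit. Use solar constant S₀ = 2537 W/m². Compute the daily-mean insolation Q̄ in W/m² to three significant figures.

Solar declination: sin δ = sin ε · sin λ_s = sin 46.10° × sin 343.9° = -0.19982, so δ = -11.526°.
cos H₀ = −tan(+60.8°) tan(-11.526°) = 0.3649, H₀ = 1.1973 rad.
Bracket: H₀ sin φ sin δ + cos φ cos δ sin H₀ = 1.1973×0.87292×-0.19982 + 0.48786×0.97983×0.93105 = -0.208841 + 0.445060 = 0.236219.
Q̄ = (S₀/π) × [bracket] = (2537/π) × 0.236219 = 190.8 W/m².

Q̄ ≈ 191 W/m²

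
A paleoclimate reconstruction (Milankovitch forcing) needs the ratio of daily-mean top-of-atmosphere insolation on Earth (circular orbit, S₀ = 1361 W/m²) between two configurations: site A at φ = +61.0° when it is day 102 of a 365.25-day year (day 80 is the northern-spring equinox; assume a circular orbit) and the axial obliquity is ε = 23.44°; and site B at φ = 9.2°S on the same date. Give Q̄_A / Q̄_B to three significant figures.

— Configuration A (φ=+61.0°):
Solar longitude: λ_s = 360° × (102 − 80)/365.25 = 21.684°.
sin δ = sin 23.44° × sin 21.684° = 0.14698, so δ = +8.452°.
cos H₀ = −tan(+61.0°) tan(+8.452°) = -0.2681, H₀ = 1.8422 rad.
Bracket: H₀ sin φ sin δ + cos φ cos δ sin H₀ = 1.8422×0.87462×0.14698 + 0.48481×0.98914×0.96340 = 0.236818 + 0.461994 = 0.698812.
Q̄ = (S₀/π) × [bracket] = (1361/π) × 0.698812 = 302.74 W/m².
— Configuration B (φ=-9.2°):
cos H₀ = −tan(-9.2°) tan(+8.452°) = 0.0241, H₀ = 1.5467 rad.
Bracket: H₀ sin φ sin δ + cos φ cos δ sin H₀ = 1.5467×-0.15988×0.14698 + 0.98714×0.98914×0.99971 = -0.036346 + 0.976136 = 0.939790.
Q̄ = (S₀/π) × [bracket] = (1361/π) × 0.939790 = 407.14 W/m².
Ratio Q̄_A / Q̄_B = 302.74 / 407.14 = 0.7436.

Q̄_A / Q̄_B ≈ 0.744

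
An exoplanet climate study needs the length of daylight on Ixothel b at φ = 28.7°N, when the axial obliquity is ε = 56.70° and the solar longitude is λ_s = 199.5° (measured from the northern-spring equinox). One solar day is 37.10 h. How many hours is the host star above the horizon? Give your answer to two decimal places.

Solar declination: sin δ = sin ε · sin λ_s = sin 56.70° × sin 199.5° = -0.27900, so δ = -16.200°.
cos H₀ = −tan φ · tan δ = −tan(+28.7°) × tan(-16.200°) = 0.1591, so H₀ = 1.4111 rad = 80.85°.
Daylight = 2H₀/(2π) × 37.10 h = (1.4111/π) × 37.10 = 16.66 h.

16.66 h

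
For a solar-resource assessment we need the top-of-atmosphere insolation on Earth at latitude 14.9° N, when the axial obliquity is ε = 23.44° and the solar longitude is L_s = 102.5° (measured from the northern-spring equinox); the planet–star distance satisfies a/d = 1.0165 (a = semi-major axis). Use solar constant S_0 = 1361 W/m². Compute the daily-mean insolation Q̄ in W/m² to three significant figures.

Solar declination: sin δ = sin ε · sin L_s = sin 23.44° × sin 102.5° = 0.38836, so δ = +22.852°.
cos h₀ = −tan(+14.9°) tan(+22.852°) = -0.1121, h₀ = 1.6832 rad.
Bracket: h₀ sin ϕ sin δ + cos ϕ cos δ sin h₀ = 1.6832×0.25713×0.38836 + 0.96638×0.92151×0.99369 = 0.168083 + 0.884910 = 1.052993.
Inverse-square distance factor (a/d)² = 1.0165² = 1.033272.
Q̄ = (S_0/π) × 1.033272 × [bracket] = (1361/π) × 1.033272 × 1.052993 = 471.4 W/m².

Q̄ ≈ 471 W/m²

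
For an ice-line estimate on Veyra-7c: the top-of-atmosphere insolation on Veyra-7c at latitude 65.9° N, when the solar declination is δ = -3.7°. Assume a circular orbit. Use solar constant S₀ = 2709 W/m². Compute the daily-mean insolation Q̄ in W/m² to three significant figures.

Q̄ ≈ 275 W/m²

cos H₀ = −tan(+65.9°) tan(-3.700°) = 0.1446, H₀ = 1.4257 rad.
Bracket: H₀ sin φ sin δ + cos φ cos δ sin H₀ = 1.4257×0.91283×-0.06453 + 0.40833×0.99792×0.98950 = -0.083981 + 0.403202 = 0.319221.
Q̄ = (S₀/π) × [bracket] = (2709/π) × 0.319221 = 275.3 W/m².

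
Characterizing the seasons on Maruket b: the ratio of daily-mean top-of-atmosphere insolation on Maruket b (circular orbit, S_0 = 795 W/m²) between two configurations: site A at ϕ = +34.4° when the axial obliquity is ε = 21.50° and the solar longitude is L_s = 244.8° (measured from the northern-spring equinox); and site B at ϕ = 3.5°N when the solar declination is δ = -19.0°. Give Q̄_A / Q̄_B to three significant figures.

— Configuration A (ϕ=+34.4°):
Solar declination: sin δ = sin ε · sin L_s = sin 21.50° × sin 244.8° = -0.33162, so δ = -19.367°.
cos h₀ = −tan(+34.4°) tan(-19.367°) = 0.2407, h₀ = 1.3277 rad.
Bracket: h₀ sin ϕ sin δ + cos ϕ cos δ sin h₀ = 1.3277×0.56497×-0.33162 + 0.82511×0.94341×0.97060 = -0.248752 + 0.755532 = 0.506780.
Q̄ = (S_0/π) × [bracket] = (795/π) × 0.506780 = 128.24 W/m².
— Configuration B (ϕ=+3.5°):
cos h₀ = −tan(+3.5°) tan(-19.000°) = 0.0211, h₀ = 1.5497 rad.
Bracket: h₀ sin ϕ sin δ + cos ϕ cos δ sin h₀ = 1.5497×0.06105×-0.32557 + 0.99813×0.94552×0.99978 = -0.030802 + 0.943544 = 0.912742.
Q̄ = (S_0/π) × [bracket] = (795/π) × 0.912742 = 230.98 W/m².
Ratio Q̄_A / Q̄_B = 128.24 / 230.98 = 0.5552.

Q̄_A / Q̄_B ≈ 0.555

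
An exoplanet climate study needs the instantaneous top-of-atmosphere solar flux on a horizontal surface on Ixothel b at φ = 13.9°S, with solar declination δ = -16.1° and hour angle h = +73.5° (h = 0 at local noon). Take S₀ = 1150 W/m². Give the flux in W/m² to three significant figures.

cos θ_z = sin φ sin δ + cos φ cos δ cos h = 0.066619 + 0.264885 = 0.331504.
Flux = S₀ · cos θ_z = 1150 × 0.331504 = 381.2 W/m².

381 W/m²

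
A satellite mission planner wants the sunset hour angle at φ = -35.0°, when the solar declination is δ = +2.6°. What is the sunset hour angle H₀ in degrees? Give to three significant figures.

cos H₀ = −tan φ · tan δ = −tan(-35.0°) × tan(+2.600°) = 0.0318, so H₀ = 1.5390 rad = 88.18°.

H₀ = 88.2°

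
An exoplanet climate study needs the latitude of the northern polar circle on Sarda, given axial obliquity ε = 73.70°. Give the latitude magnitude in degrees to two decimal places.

16.30°

The polar circle is the lowest latitude that experiences at least one full rotation of continuous daylight at the northern-summer solstice; it lies at |φ| = 90° − ε = 90° − 73.70° = 16.30°.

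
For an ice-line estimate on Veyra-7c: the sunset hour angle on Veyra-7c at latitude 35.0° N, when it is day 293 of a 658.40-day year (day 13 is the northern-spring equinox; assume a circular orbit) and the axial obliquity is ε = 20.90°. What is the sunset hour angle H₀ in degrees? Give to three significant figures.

H₀ = 96.6°

Solar longitude: λ_s = 360° × (293 − 13)/658.40 = 153.098°.
sin δ = sin 20.90° × sin 153.098° = 0.16141, so δ = +9.289°.
cos H₀ = −tan φ · tan δ = −tan(+35.0°) × tan(+9.289°) = -0.1145, so H₀ = 1.6856 rad = 96.58°.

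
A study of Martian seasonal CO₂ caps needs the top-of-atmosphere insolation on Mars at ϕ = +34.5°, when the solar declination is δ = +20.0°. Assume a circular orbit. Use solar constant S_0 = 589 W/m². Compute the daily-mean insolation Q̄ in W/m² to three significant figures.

Q̄ ≈ 207 W/m²

cos h₀ = −tan(+34.5°) tan(+20.000°) = -0.2501, h₀ = 1.8236 rad.
Bracket: h₀ sin ϕ sin δ + cos ϕ cos δ sin h₀ = 1.8236×0.56641×0.34202 + 0.82413×0.93969×0.96821 = 0.353274 + 0.749808 = 1.103082.
Q̄ = (S_0/π) × [bracket] = (589/π) × 1.103082 = 206.8 W/m².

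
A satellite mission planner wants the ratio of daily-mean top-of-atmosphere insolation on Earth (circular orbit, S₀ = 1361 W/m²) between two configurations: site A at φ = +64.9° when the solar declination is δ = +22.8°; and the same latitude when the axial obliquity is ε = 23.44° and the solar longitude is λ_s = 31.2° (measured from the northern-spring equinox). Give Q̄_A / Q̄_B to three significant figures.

— Configuration A (φ=+64.9°):
cos H₀ = −tan(+64.9°) tan(+22.800°) = -0.8974, H₀ = 2.6846 rad.
Bracket: H₀ sin φ sin δ + cos φ cos δ sin H₀ = 2.6846×0.90557×0.38752 + 0.42420×0.92186×0.44127 = 0.942097 + 0.172560 = 1.114657.
Q̄ = (S₀/π) × [bracket] = (1361/π) × 1.114657 = 482.89 W/m².
— Configuration B (φ=+64.9°):
Solar declination: sin δ = sin ε · sin λ_s = sin 23.44° × sin 31.2° = 0.20607, so δ = +11.892°.
cos H₀ = −tan(+64.9°) tan(+11.892°) = -0.4496, H₀ = 2.0371 rad.
Bracket: H₀ sin φ sin δ + cos φ cos δ sin H₀ = 2.0371×0.90557×0.20607 + 0.42420×0.97854×0.89326 = 0.380145 + 0.370789 = 0.750934.
Q̄ = (S₀/π) × [bracket] = (1361/π) × 0.750934 = 325.32 W/m².
Ratio Q̄_A / Q̄_B = 482.89 / 325.32 = 1.484.

Q̄_A / Q̄_B ≈ 1.48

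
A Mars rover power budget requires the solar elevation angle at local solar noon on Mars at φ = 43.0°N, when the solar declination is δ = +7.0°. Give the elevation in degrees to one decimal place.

54.0°

At local noon the hour angle is zero, so the zenith angle equals |φ − δ| = |+43.0° − (+7.000°)| = 36.000°.
Elevation = 90° − 36.000° = 54.0°.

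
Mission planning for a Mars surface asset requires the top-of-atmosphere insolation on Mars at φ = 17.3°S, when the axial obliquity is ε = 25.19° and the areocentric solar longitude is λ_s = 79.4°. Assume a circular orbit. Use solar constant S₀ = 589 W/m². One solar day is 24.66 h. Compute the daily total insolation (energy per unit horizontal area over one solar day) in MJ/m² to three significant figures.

11.3 MJ/m²

sin δ = sin 25.19° × sin 79.4° = 0.41836, so δ = +24.731°.
cos H₀ = −tan(-17.3°) tan(+24.731°) = 0.1435, H₀ = 1.4268 rad.
Bracket: H₀ sin φ sin δ + cos φ cos δ sin H₀ = 1.4268×-0.29737×0.41836 + 0.95476×0.90828×0.98966 = -0.177505 + 0.858223 = 0.680718.
Q̄ = (S₀/π) × [bracket] = (589/π) × 0.680718 = 127.62 W/m².
Daily total = Q̄ × 24.66 h × 3600 s/h = 127.62 × 24.66 × 3600 / 10⁶ = 11.33 MJ/m².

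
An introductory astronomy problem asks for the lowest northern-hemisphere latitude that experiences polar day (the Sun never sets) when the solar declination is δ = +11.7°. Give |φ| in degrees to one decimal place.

Polar day requires cos H₀ = −tan φ tan δ ≤ −1, i.e. tan φ tan δ ≥ 1.
The boundary is |tan φ| · |tan δ| = 1, so |φ| = 90° − |δ| = 90° − 11.7° = 78.3° in the northern hemisphere.

|φ| = 78.3°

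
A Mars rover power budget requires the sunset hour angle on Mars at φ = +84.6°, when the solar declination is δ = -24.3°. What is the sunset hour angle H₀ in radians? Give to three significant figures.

H₀ = 0.00 rad

cos H₀ = −tan φ · tan δ = 4.7766 ≥ 1, so the Sun never rises (polar night) and H₀ = 0.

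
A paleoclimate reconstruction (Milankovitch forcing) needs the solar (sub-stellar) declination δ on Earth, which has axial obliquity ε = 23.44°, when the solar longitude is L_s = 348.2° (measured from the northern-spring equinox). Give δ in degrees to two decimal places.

δ = -4.67°

sin δ = sin ε · sin L_s = sin 23.44° × sin 348.2° = -0.081346.
δ = arcsin(-0.081346) = -4.67°.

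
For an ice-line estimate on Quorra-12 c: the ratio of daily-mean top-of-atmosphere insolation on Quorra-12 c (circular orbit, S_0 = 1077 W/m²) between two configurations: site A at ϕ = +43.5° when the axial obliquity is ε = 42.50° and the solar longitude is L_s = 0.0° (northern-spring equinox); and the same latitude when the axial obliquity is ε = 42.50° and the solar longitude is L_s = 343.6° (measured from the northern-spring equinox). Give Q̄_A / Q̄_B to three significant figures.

— Configuration A (ϕ=+43.5°):
Solar declination: sin δ = sin ε · sin L_s = sin 42.50° × sin 0.0° = 0.00000, so δ = +0.000°.
cos h₀ = −tan(+43.5°) tan(+0.000°) = -0.0000, h₀ = 1.5708 rad.
Bracket: h₀ sin ϕ sin δ + cos ϕ cos δ sin h₀ = 1.5708×0.68835×0.00000 + 0.72537×1.00000×1.00000 = 0.000000 + 0.725370 = 0.725370.
Q̄ = (S_0/π) × [bracket] = (1077/π) × 0.725370 = 248.67 W/m².
— Configuration B (ϕ=+43.5°):
Solar declination: sin δ = sin ε · sin L_s = sin 42.50° × sin 343.6° = -0.19075, so δ = -10.996°.
cos h₀ = −tan(+43.5°) tan(-10.996°) = 0.1844, h₀ = 1.3853 rad.
Bracket: h₀ sin ϕ sin δ + cos ϕ cos δ sin h₀ = 1.3853×0.68835×-0.19075 + 0.72537×0.98164×0.98285 = -0.181894 + 0.699841 = 0.517947.
Q̄ = (S_0/π) × [bracket] = (1077/π) × 0.517947 = 177.56 W/m².
Ratio Q̄_A / Q̄_B = 248.67 / 177.56 = 1.400.

Q̄_A / Q̄_B ≈ 1.40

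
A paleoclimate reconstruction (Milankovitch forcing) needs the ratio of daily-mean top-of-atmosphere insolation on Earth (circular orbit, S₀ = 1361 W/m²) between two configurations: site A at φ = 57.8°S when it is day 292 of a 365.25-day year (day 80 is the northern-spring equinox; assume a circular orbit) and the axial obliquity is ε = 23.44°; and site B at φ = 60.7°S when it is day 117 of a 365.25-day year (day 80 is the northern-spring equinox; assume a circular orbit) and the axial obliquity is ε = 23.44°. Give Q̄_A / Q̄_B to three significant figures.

Q̄_A / Q̄_B ≈ 4.08

— Configuration A (φ=-57.8°):
Solar longitude: λ_s = 360° × (292 − 80)/365.25 = 208.953°.
sin δ = sin 23.44° × sin 208.953° = -0.19256, so δ = -11.103°.
cos H₀ = −tan(-57.8°) tan(-11.103°) = -0.3116, H₀ = 1.8877 rad.
Bracket: H₀ sin φ sin δ + cos φ cos δ sin H₀ = 1.8877×-0.84619×-0.19256 + 0.53288×0.98128×0.95021 = 0.307586 + 0.496869 = 0.804455.
Q̄ = (S₀/π) × [bracket] = (1361/π) × 0.804455 = 348.51 W/m².
— Configuration B (φ=-60.7°):
Solar longitude: λ_s = 360° × (117 − 80)/365.25 = 36.468°.
sin δ = sin 23.44° × sin 36.468° = 0.23644, so δ = +13.676°.
cos H₀ = −tan(-60.7°) tan(+13.676°) = 0.4336, H₀ = 1.1223 rad.
Bracket: H₀ sin φ sin δ + cos φ cos δ sin H₀ = 1.1223×-0.87207×0.23644 + 0.48938×0.97165×0.90110 = -0.231410 + 0.428479 = 0.197069.
Q̄ = (S₀/π) × [bracket] = (1361/π) × 0.197069 = 85.374 W/m².
Ratio Q̄_A / Q̄_B = 348.51 / 85.374 = 4.082.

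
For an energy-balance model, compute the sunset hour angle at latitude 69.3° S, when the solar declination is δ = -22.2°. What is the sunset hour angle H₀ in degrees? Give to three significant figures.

H₀ = 180°

Sunrise equation: cos H₀ = −tan φ · tan δ = -1.0800 ≤ −1, so the Sun never sets (polar day) and H₀ = π.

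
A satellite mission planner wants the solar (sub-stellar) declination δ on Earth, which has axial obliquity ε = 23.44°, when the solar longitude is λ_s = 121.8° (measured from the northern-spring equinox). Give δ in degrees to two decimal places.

sin δ = sin ε · sin λ_s = sin 23.44° × sin 121.8° = 0.338078.
δ = arcsin(0.338078) = +19.76°.

δ = +19.76°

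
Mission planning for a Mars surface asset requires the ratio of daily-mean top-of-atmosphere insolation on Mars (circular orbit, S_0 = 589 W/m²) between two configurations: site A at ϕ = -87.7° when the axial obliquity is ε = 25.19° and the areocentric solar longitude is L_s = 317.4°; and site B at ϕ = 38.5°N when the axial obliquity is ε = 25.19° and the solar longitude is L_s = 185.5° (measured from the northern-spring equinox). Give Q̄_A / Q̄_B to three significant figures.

Q̄_A / Q̄_B ≈ 1.22

— Configuration A (ϕ=-87.7°):
sin δ = sin 25.19° × sin 317.4° = -0.28809, so δ = -16.744°.
cos h₀ = −tan(-87.7°) tan(-16.744°) = -7.4905 ≤ −1 ⇒ polar day, h₀ = π.
Bracket: h₀ sin ϕ sin δ + cos ϕ cos δ sin h₀ = 3.1416×-0.99919×-0.28809 + 0.04013×0.95760×0.00000 = 0.904330 + 0.000000 = 0.904330.
Q̄ = (S_0/π) × [bracket] = (589/π) × 0.904330 = 169.55 W/m².
— Configuration B (ϕ=+38.5°):
Solar declination: sin δ = sin ε · sin L_s = sin 25.19° × sin 185.5° = -0.04079, so δ = -2.338°.
cos h₀ = −tan(+38.5°) tan(-2.338°) = 0.0325, h₀ = 1.5383 rad.
Bracket: h₀ sin ϕ sin δ + cos ϕ cos δ sin h₀ = 1.5383×0.62251×-0.04079 + 0.78261×0.99917×0.99947 = -0.039061 + 0.781546 = 0.742485.
Q̄ = (S_0/π) × [bracket] = (589/π) × 0.742485 = 139.20 W/m².
Ratio Q̄_A / Q̄_B = 169.55 / 139.20 = 1.218.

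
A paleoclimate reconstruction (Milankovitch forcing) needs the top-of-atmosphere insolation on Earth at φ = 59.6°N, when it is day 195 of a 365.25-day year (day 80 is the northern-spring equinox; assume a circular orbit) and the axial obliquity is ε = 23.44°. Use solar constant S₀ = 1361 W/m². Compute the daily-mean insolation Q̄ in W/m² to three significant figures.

Q̄ ≈ 466 W/m²

Solar longitude: λ_s = 360° × (195 − 80)/365.25 = 113.347°.
sin δ = sin 23.44° × sin 113.347° = 0.36522, so δ = +21.421°.
cos H₀ = −tan(+59.6°) tan(+21.421°) = -0.6687, H₀ = 2.3032 rad.
Bracket: H₀ sin φ sin δ + cos φ cos δ sin H₀ = 2.3032×0.86251×0.36522 + 0.50603×0.93092×0.74354 = 0.725522 + 0.350262 = 1.075784.
Q̄ = (S₀/π) × [bracket] = (1361/π) × 1.075784 = 466.1 W/m².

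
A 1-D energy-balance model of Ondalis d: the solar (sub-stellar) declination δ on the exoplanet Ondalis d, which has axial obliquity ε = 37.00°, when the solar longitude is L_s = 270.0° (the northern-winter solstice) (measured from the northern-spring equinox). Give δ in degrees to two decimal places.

sin δ = sin ε · sin L_s = sin 37.00° × sin 270.0° = -0.601815.
δ = arcsin(-0.601815) = -37.00°.

δ = -37.00°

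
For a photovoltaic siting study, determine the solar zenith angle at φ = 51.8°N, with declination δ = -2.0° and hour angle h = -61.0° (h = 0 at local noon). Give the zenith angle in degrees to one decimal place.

θ_z = 74.2°

cos θ_z = sin φ sin δ + cos φ cos δ cos h = -0.027426 + 0.299628 = 0.272202.
θ_z = arccos(0.272202) = 74.2°.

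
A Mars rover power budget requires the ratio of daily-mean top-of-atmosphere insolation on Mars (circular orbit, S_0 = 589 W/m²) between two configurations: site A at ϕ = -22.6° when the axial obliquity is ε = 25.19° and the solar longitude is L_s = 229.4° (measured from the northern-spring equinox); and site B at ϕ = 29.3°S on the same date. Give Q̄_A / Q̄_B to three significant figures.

— Configuration A (ϕ=-22.6°):
Solar declination: sin δ = sin ε · sin L_s = sin 25.19° × sin 229.4° = -0.32316, so δ = -18.854°.
cos h₀ = −tan(-22.6°) tan(-18.854°) = -0.1421, h₀ = 1.7134 rad.
Bracket: h₀ sin ϕ sin δ + cos ϕ cos δ sin h₀ = 1.7134×-0.38430×-0.32316 + 0.92321×0.94634×0.98985 = 0.212788 + 0.864803 = 1.077591.
Q̄ = (S_0/π) × [bracket] = (589/π) × 1.077591 = 202.03 W/m².
— Configuration B (ϕ=-29.3°):
cos h₀ = −tan(-29.3°) tan(-18.854°) = -0.1916, h₀ = 1.7636 rad.
Bracket: h₀ sin ϕ sin δ + cos ϕ cos δ sin h₀ = 1.7636×-0.48938×-0.32316 + 0.87207×0.94634×0.98147 = 0.278910 + 0.809982 = 1.088892.
Q̄ = (S_0/π) × [bracket] = (589/π) × 1.088892 = 204.15 W/m².
Ratio Q̄_A / Q̄_B = 202.03 / 204.15 = 0.9896.

Q̄_A / Q̄_B ≈ 0.990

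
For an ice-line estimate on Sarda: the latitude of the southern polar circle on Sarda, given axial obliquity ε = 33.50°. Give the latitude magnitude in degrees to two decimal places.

The polar circle is the lowest latitude that experiences at least one full rotation of continuous darkness at the northern-summer solstice; it lies at |ϕ| = 90° − ε = 90° − 33.50° = 56.50°.

56.50°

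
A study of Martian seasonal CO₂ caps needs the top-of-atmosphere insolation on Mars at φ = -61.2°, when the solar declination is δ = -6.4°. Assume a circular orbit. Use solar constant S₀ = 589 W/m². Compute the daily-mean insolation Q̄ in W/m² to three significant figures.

cos H₀ = −tan(-61.2°) tan(-6.400°) = -0.2040, H₀ = 1.7763 rad.
Bracket: H₀ sin φ sin δ + cos φ cos δ sin H₀ = 1.7763×-0.87631×-0.11147 + 0.48175×0.99377×0.97896 = 0.173513 + 0.468676 = 0.642189.
Q̄ = (S₀/π) × [bracket] = (589/π) × 0.642189 = 120.4 W/m².

Q̄ ≈ 120 W/m²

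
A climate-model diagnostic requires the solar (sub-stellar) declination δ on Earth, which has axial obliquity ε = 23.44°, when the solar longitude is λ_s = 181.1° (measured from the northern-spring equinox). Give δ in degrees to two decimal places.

δ = -0.44°

sin δ = sin ε · sin λ_s = sin 23.44° × sin 181.1° = -0.007637.
δ = arcsin(-0.007637) = -0.44°.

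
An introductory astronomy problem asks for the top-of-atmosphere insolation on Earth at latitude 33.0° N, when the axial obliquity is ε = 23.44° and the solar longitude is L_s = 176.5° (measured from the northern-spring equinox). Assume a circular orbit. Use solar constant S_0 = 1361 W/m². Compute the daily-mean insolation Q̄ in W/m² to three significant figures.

Q̄ ≈ 372 W/m²

Solar declination: sin δ = sin ε · sin L_s = sin 23.44° × sin 176.5° = 0.02428, so δ = +1.392°.
cos h₀ = −tan(+33.0°) tan(+1.392°) = -0.0158, h₀ = 1.5866 rad.
Bracket: h₀ sin ϕ sin δ + cos ϕ cos δ sin h₀ = 1.5866×0.54464×0.02428 + 0.83867×0.99971×0.99988 = 0.020981 + 0.838326 = 0.859307.
Q̄ = (S_0/π) × [bracket] = (1361/π) × 0.859307 = 372.3 W/m².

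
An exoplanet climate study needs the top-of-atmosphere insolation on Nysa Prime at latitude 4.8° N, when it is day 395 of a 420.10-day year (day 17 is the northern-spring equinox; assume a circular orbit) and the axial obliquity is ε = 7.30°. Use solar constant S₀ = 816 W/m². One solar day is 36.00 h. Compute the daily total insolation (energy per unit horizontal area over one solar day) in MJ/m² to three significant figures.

33.1 MJ/m²

Solar longitude: λ_s = 360° × (395 − 17)/420.10 = 323.923°.
sin δ = sin 7.30° × sin 323.923° = -0.07483, so δ = -4.291°.
cos H₀ = −tan(+4.8°) tan(-4.291°) = 0.0063, H₀ = 1.5645 rad.
Bracket: H₀ sin φ sin δ + cos φ cos δ sin H₀ = 1.5645×0.08368×-0.07483 + 0.99649×0.99720×0.99998 = -0.009797 + 0.993680 = 0.983883.
Q̄ = (S₀/π) × [bracket] = (816/π) × 0.983883 = 255.55 W/m².
Daily total = Q̄ × 36.00 h × 3600 s/h = 255.55 × 36.00 × 3600 / 10⁶ = 33.12 MJ/m².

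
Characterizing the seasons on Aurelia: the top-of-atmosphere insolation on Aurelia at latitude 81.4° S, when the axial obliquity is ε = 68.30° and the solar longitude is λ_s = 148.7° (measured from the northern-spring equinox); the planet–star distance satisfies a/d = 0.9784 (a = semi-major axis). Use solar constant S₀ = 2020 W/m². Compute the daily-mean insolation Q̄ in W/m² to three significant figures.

Q̄ ≈ 0.00 W/m²

Solar declination: sin δ = sin ε · sin λ_s = sin 68.30° × sin 148.7° = 0.48270, so δ = +28.862°.
cos H₀ = −tan(-81.4°) tan(+28.862°) = 3.6444 ≥ 1 ⇒ polar night, H₀ = 0 and Q̄ = 0.
Inverse-square distance factor (a/d)² = 0.9784² = 0.957267.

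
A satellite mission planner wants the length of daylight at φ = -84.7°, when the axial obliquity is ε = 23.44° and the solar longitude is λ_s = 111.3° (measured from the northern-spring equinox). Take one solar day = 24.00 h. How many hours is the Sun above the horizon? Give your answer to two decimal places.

Solar declination: sin δ = sin ε · sin λ_s = sin 23.44° × sin 111.3° = 0.37062, so δ = +21.754°.
cos H₀ = −tan φ · tan δ = 4.3014 ≥ 1, so the Sun never rises (polar night) and H₀ = 0.
Daylight = 2H₀/(2π) × 24.00 h = (0.0000/π) × 24.00 = 0.00 h.

0.00 h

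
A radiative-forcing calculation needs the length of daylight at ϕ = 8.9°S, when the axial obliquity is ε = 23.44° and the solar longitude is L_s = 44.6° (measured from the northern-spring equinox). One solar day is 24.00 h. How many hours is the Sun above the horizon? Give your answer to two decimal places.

Solar declination: sin δ = sin ε · sin L_s = sin 23.44° × sin 44.6° = 0.27931, so δ = +16.219°.
cos h₀ = −tan ϕ · tan δ = −tan(-8.9°) × tan(+16.219°) = 0.0456, so h₀ = 1.5252 rad = 87.39°.
Daylight = 2h₀/(2π) × 24.00 h = (1.5252/π) × 24.00 = 11.65 h.

11.65 h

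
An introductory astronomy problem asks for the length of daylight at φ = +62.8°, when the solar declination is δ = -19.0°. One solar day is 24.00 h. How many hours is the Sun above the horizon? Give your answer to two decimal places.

cos H₀ = −tan φ · tan δ = −tan(+62.8°) × tan(-19.000°) = 0.6700, so H₀ = 0.8366 rad = 47.93°.
Daylight = 2H₀/(2π) × 24.00 h = (0.8366/π) × 24.00 = 6.39 h.

6.39 h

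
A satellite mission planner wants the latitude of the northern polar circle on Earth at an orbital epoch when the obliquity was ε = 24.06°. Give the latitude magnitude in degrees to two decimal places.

65.94°

The polar circle is the lowest latitude that experiences at least one full rotation of continuous daylight at the northern-summer solstice; it lies at |ϕ| = 90° − ε = 90° − 24.06° = 65.94°.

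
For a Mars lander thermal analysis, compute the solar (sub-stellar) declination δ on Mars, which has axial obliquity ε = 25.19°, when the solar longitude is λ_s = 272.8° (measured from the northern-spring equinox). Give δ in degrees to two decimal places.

δ = -25.16°

sin δ = sin ε · sin λ_s = sin 25.19° × sin 272.8° = -0.425113.
δ = arcsin(-0.425113) = -25.16°.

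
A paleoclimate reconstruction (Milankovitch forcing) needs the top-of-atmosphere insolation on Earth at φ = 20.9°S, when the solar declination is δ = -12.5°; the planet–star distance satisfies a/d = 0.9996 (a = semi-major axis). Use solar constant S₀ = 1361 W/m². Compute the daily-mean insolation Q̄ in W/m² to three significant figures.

cos H₀ = −tan(-20.9°) tan(-12.500°) = -0.0847, H₀ = 1.6556 rad.
Bracket: H₀ sin φ sin δ + cos φ cos δ sin H₀ = 1.6556×-0.35674×-0.21644 + 0.93420×0.97630×0.99641 = 0.127834 + 0.908785 = 1.036619.
Inverse-square distance factor (a/d)² = 0.9996² = 0.999200.
Q̄ = (S₀/π) × 0.999200 × [bracket] = (1361/π) × 0.999200 × 1.036619 = 448.7 W/m².

Q̄ ≈ 449 W/m²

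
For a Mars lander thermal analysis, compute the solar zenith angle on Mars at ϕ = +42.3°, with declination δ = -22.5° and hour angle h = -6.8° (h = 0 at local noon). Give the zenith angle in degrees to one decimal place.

cos θ_z = sin ϕ sin δ + cos ϕ cos δ cos h = -0.257551 + 0.678523 = 0.420972.
θ_z = arccos(0.420972) = 65.1°.

θ_z = 65.1°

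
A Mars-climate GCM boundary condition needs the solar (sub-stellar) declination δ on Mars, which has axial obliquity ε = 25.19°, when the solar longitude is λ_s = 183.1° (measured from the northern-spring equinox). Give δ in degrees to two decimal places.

sin δ = sin ε · sin λ_s = sin 25.19° × sin 183.1° = -0.023017.
δ = arcsin(-0.023017) = -1.32°.

δ = -1.32°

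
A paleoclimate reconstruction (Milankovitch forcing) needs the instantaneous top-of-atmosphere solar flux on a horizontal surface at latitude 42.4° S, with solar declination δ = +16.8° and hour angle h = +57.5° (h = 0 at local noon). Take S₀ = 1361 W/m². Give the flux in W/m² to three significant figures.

cos θ_z = sin φ sin δ + cos φ cos δ cos h = -0.194895 + 0.379837 = 0.184942.
Flux = S₀ · cos θ_z = 1361 × 0.184942 = 251.7 W/m².

252 W/m²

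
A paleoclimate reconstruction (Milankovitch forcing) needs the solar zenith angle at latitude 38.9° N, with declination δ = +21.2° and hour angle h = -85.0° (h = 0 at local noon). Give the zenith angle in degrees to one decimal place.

θ_z = 73.1°

cos θ_z = sin φ sin δ + cos φ cos δ cos h = 0.227087 + 0.063238 = 0.290325.
θ_z = arccos(0.290325) = 73.1°.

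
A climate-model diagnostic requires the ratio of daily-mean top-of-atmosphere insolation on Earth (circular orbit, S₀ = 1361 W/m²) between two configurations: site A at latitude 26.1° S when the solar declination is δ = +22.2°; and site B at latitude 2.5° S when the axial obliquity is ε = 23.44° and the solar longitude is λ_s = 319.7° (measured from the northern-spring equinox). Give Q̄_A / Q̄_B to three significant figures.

Q̄_A / Q̄_B ≈ 0.597

— Configuration A (φ=-26.1°):
cos H₀ = −tan(-26.1°) tan(+22.200°) = 0.1999, H₀ = 1.3695 rad.
Bracket: H₀ sin φ sin δ + cos φ cos δ sin H₀ = 1.3695×-0.43994×0.37784 + 0.89803×0.92587×0.97981 = -0.227648 + 0.814672 = 0.587024.
Q̄ = (S₀/π) × [bracket] = (1361/π) × 0.587024 = 254.31 W/m².
— Configuration B (φ=-2.5°):
Solar declination: sin δ = sin ε · sin λ_s = sin 23.44° × sin 319.7° = -0.25729, so δ = -14.909°.
cos H₀ = −tan(-2.5°) tan(-14.909°) = -0.0116, H₀ = 1.5824 rad.
Bracket: H₀ sin φ sin δ + cos φ cos δ sin H₀ = 1.5824×-0.04362×-0.25729 + 0.99905×0.96634×0.99993 = 0.017759 + 0.965354 = 0.983113.
Q̄ = (S₀/π) × [bracket] = (1361/π) × 0.983113 = 425.90 W/m².
Ratio Q̄_A / Q̄_B = 254.31 / 425.90 = 0.5971.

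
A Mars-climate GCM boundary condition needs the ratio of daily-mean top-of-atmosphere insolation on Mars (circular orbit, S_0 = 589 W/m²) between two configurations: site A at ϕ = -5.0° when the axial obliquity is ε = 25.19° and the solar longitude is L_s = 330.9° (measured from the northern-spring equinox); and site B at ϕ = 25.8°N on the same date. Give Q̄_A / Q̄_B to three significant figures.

Q̄_A / Q̄_B ≈ 1.35

— Configuration A (ϕ=-5.0°):
Solar declination: sin δ = sin ε · sin L_s = sin 25.19° × sin 330.9° = -0.20699, so δ = -11.946°.
cos h₀ = −tan(-5.0°) tan(-11.946°) = -0.0185, h₀ = 1.5893 rad.
Bracket: h₀ sin ϕ sin δ + cos ϕ cos δ sin h₀ = 1.5893×-0.08716×-0.20699 + 0.99619×0.97834×0.99983 = 0.028673 + 0.974447 = 1.003120.
Q̄ = (S_0/π) × [bracket] = (589/π) × 1.003120 = 188.07 W/m².
— Configuration B (ϕ=+25.8°):
cos h₀ = −tan(+25.8°) tan(-11.946°) = 0.1023, h₀ = 1.4683 rad.
Bracket: h₀ sin ϕ sin δ + cos ϕ cos δ sin h₀ = 1.4683×0.43523×-0.20699 + 0.90032×0.97834×0.99476 = -0.132277 + 0.876204 = 0.743927.
Q̄ = (S_0/π) × [bracket] = (589/π) × 0.743927 = 139.47 W/m².
Ratio Q̄_A / Q̄_B = 188.07 / 139.47 = 1.348.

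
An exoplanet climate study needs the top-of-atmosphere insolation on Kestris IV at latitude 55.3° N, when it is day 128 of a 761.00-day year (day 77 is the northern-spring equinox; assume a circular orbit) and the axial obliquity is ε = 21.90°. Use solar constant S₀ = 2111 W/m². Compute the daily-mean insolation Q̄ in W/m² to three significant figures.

Solar longitude: λ_s = 360° × (128 − 77)/761.00 = 24.126°.
sin δ = sin 21.90° × sin 24.126° = 0.15246, so δ = +8.769°.
cos H₀ = −tan(+55.3°) tan(+8.769°) = -0.2228, H₀ = 1.7955 rad.
Bracket: H₀ sin φ sin δ + cos φ cos δ sin H₀ = 1.7955×0.82214×0.15246 + 0.56928×0.98831×0.97487 = 0.225054 + 0.548486 = 0.773540.
Q̄ = (S₀/π) × [bracket] = (2111/π) × 0.773540 = 519.8 W/m².

Q̄ ≈ 520 W/m²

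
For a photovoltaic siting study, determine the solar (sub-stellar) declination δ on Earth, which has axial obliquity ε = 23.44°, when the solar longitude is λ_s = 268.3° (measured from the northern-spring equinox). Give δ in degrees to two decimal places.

sin δ = sin ε · sin λ_s = sin 23.44° × sin 268.3° = -0.397613.
δ = arcsin(-0.397613) = -23.43°.

δ = -23.43°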